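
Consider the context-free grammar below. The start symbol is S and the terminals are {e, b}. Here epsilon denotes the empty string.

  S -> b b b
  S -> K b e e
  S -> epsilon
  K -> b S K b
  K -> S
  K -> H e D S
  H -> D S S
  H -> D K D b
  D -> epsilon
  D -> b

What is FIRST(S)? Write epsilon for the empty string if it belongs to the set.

FIRST(D) = {epsilon, b}
FIRST(S) = {epsilon, b, e}  (via K b e e)
FIRST(K) = {epsilon, b, e}  (via S, H e D S)
FIRST(H) = {epsilon, b, e}  (via D S S, D K D b)

{epsilon, b, e}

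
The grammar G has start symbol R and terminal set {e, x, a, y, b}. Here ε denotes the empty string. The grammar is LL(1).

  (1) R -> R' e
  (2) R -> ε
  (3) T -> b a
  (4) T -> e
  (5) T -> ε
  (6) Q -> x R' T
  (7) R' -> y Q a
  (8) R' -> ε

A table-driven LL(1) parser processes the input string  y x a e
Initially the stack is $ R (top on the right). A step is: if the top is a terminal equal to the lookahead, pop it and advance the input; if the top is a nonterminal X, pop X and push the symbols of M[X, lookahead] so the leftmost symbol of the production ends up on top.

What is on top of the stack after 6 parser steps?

T

     Stack         Input      Action
  1  $ R           y x a e $  expand R -> R' e
  2  $ e R'        y x a e $  expand R' -> y Q a
  3  $ e a Q y     y x a e $  match y
  4  $ e a Q       x a e $    expand Q -> x R' T
  5  $ e a T R' x  x a e $    match x
  6  $ e a T R'    a e $      expand R' -> ε
Stack after step 6: $ e a T (top = T).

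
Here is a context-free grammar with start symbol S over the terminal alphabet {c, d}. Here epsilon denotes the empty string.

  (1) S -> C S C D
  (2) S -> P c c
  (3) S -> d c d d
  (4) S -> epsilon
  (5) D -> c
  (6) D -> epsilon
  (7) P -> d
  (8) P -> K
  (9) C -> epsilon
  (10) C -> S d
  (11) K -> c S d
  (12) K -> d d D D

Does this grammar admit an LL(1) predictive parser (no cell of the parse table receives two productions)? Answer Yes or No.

FIRST(S) = {epsilon, c, d}
FIRST(D) = {epsilon, c}
FIRST(P) = {c, d}
FIRST(C) = {epsilon, c, d}
FIRST(K) = {c, d}
FOLLOW(S) = {$, c, d}
FOLLOW(D) = {$, c, d}
FOLLOW(P) = {c}
FOLLOW(C) = {$, c, d}
FOLLOW(K) = {c}
Cell M[C, c] receives both C -> epsilon and C -> S d — the grammar is not LL(1).

No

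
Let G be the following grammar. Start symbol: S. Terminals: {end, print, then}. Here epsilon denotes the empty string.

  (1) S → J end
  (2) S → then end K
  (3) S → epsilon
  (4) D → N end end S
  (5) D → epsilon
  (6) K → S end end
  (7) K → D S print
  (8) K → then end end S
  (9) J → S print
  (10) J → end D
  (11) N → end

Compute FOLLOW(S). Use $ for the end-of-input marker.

{$, end, print, then}

FIRST(N): from N→end we get {end}. So FIRST(N) = {end}.
FIRST(D): from D→N end end S we get {end}; from D→epsilon we get {epsilon}. So FIRST(D) = {epsilon, end}.
FIRST(S): from S→J end we get {end, print, then}; from S→then end K we get {then}; from S→epsilon we get {epsilon}. So FIRST(S) = {epsilon, end, print, then}.
FIRST(K): from K→S end end we get {end, print, then}; from K→D S print we get {end, print, then}; from K→then end end S we get {then}. So FIRST(K) = {end, print, then}.
FIRST(J): from J→S print we get {end, print, then}; from J→end D we get {end}. So FIRST(J) = {end, print, then}.
FOLLOW(S) includes $ since S is the start symbol.
FOLLOW(J): in S→J end, J is followed by end with FIRST {end}. Thus FOLLOW(J) = {end}.
FOLLOW(D): in K→D S print, D is followed by S print with FIRST {end, print, then}; in J→end D, the suffix after D is empty, so FOLLOW(D) ⊇ FOLLOW(J) = {end}. Thus FOLLOW(D) = {end, print, then}.
FOLLOW(N): in D→N end end S, N is followed by end end S with FIRST {end}. Thus FOLLOW(N) = {end}.
FOLLOW(S): in D→N end end S, the suffix after S is empty, so FOLLOW(S) ⊇ FOLLOW(D) = {end, print, then}; in K→S end end, S is followed by end end with FIRST {end}; in K→D S print, S is followed by print with FIRST {print}; in K→then end end S, the suffix after S is empty, so FOLLOW(S) ⊇ FOLLOW(K) = {$, end, print, then}; in J→S print, S is followed by print with FIRST {print}. Thus FOLLOW(S) = {$, end, print, then}.
FOLLOW(K): in S→then end K, the suffix after K is empty, so FOLLOW(K) ⊇ FOLLOW(S) = {$, end, print, then}. Thus FOLLOW(K) = {$, end, print, then}.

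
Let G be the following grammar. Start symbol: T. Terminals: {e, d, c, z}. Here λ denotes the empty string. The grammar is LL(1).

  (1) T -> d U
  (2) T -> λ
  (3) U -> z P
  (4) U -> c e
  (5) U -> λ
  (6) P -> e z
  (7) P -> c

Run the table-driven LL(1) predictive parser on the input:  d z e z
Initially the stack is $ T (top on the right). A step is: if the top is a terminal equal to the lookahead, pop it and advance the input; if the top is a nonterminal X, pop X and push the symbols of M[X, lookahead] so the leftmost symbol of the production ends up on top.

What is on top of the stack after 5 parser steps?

step 1: stack=$ T  input=d z e z $  — expand T -> d U
step 2: stack=$ U d  input=d z e z $  — match d
step 3: stack=$ U  input=z e z $  — expand U -> z P
step 4: stack=$ P z  input=z e z $  — match z
step 5: stack=$ P  input=e z $  — expand P -> e z
Stack after step 5: $ z e (top = e).

e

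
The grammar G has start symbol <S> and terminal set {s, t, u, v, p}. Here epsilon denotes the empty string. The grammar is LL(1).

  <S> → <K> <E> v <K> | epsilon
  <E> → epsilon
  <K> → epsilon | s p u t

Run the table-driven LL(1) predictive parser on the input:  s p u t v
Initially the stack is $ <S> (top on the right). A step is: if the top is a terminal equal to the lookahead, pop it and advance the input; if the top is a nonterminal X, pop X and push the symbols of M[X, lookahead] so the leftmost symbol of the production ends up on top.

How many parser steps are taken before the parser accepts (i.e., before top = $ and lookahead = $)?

9

     Stack                Input        Action
  1  $ <S>                s p u t v $  expand <S> → <K> <E> v <K>
  2  $ <K> v <E> <K>      s p u t v $  expand <K> → s p u t
  3  $ <K> v <E> t u p s  s p u t v $  match s
  4  $ <K> v <E> t u p    p u t v $    match p
  5  $ <K> v <E> t u      u t v $      match u
  6  $ <K> v <E> t        t v $        match t
  7  $ <K> v <E>          v $          expand <E> → epsilon
  8  $ <K> v              v $          match v
  9  $ <K>                $            expand <K> → epsilon
Accept reached after 9 steps.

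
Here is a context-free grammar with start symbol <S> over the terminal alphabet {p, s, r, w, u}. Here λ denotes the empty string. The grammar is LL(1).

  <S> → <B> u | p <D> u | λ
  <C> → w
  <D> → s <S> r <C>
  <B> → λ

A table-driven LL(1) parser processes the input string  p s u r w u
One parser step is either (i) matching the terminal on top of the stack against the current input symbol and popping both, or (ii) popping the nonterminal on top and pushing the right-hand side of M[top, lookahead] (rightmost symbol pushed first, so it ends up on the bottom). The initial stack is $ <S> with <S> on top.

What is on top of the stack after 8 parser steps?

step 1: stack=$ <S>  input=p s u r w u $  — expand <S> → p <D> u
step 2: stack=$ u <D> p  input=p s u r w u $  — match p
step 3: stack=$ u <D>  input=s u r w u $  — expand <D> → s <S> r <C>
step 4: stack=$ u <C> r <S> s  input=s u r w u $  — match s
step 5: stack=$ u <C> r <S>  input=u r w u $  — expand <S> → <B> u
step 6: stack=$ u <C> r u <B>  input=u r w u $  — expand <B> → λ
step 7: stack=$ u <C> r u  input=u r w u $  — match u
step 8: stack=$ u <C> r  input=r w u $  — match r
Stack after step 8: $ u <C> (top = <C>).

<C>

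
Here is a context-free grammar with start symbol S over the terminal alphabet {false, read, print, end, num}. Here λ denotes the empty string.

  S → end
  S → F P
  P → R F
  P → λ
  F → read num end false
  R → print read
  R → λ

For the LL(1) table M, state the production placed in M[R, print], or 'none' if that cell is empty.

FIRST(F): from F→read num end false we get {read}. So FIRST(F) = {read}.
FIRST(R): from R→print read we get {print}; from R→λ we get {λ}. So FIRST(R) = {λ, print}.
FIRST(S): from S→end we get {end}; from S→F P we get {read}. So FIRST(S) = {end, read}.
FIRST(P): from P→R F we get {print, read}; from P→λ we get {λ}. So FIRST(P) = {λ, print, read}.
FOLLOW(S) includes $ since S is the start symbol.
FOLLOW(R): in P→R F, R is followed by F with FIRST {read}. Thus FOLLOW(R) = {read}.
For R → print read: FIRST(print read) = {print}, so it goes in M[R, t] for t ∈ {print}.
For R → λ: FIRST(λ) = {λ}, so it goes in M[R, t] for t ∈ {}; since λ ∈ FIRST, also for every t ∈ FOLLOW(R) = {read}.

R → print read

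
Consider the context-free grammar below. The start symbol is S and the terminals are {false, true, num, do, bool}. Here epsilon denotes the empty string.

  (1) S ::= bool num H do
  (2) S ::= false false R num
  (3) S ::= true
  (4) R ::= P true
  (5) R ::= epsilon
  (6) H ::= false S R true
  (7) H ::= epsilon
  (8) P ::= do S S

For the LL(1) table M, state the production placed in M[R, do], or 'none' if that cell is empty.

FIRST(S) = {bool, false, true}
FIRST(H) = {epsilon, false}
FIRST(P) = {do}
FIRST(R) = {epsilon, do}  (via P true)
FOLLOW(S) includes $ since S is the start symbol.
FOLLOW(R): in S::=false false R num, R is followed by num with FIRST {num}; in H::=false S R true, R is followed by true with FIRST {true}. Thus FOLLOW(R) = {num, true}.
For R ::= P true: FIRST(P true) = {do}, so it goes in M[R, t] for t ∈ {do}.
For R ::= epsilon: FIRST(epsilon) = {epsilon}, so it goes in M[R, t] for t ∈ {}; since epsilon ∈ FIRST, also for every t ∈ FOLLOW(R) = {num, true}.

R ::= P true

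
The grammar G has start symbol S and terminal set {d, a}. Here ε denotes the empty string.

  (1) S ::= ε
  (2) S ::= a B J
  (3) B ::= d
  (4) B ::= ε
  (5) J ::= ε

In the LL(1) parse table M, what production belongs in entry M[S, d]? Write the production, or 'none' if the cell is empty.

none

FIRST(S) = {ε, a}
FIRST(B) = {ε, d}
FIRST(J) = {ε}
FOLLOW(S) includes $ since S is the start symbol.
FOLLOW(S): S appears on no right-hand side. Thus FOLLOW(S) = {$}.
For S ::= ε: FIRST(ε) = {ε}, so it goes in M[S, t] for t ∈ {}; since ε ∈ FIRST, also for every t ∈ FOLLOW(S) = {$}.
For S ::= a B J: FIRST(a B J) = {a}, so it goes in M[S, t] for t ∈ {a}.
None of these place a production in M[S, d].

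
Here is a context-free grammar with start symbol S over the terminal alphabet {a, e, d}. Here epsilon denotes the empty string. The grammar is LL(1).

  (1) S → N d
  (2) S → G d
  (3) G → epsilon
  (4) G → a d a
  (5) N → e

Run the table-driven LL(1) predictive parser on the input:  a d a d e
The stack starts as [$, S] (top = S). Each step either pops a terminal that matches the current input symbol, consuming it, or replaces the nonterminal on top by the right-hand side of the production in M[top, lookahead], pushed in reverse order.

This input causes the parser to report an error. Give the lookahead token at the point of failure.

     Stack      Input        Action
  1  $ S        a d a d e $  expand S → G d
  2  $ d G      a d a d e $  expand G → a d a
  3  $ d a d a  a d a d e $  match a
  4  $ d a d    d a d e $    match d
  5  $ d a      a d e $      match a
  6  $ d        d e $        match d
  7  $          e $          error: stack empty but input remains

e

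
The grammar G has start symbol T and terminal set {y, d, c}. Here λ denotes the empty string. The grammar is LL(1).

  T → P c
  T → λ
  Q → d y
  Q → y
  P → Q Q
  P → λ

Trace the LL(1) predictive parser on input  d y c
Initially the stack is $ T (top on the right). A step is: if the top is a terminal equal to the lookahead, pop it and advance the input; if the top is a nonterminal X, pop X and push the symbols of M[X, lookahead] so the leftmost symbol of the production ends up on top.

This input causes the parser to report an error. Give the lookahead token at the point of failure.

c

     Stack      Input    Action
  1  $ T        d y c $  expand T → P c
  2  $ c P      d y c $  expand P → Q Q
  3  $ c Q Q    d y c $  expand Q → d y
  4  $ c Q y d  d y c $  match d
  5  $ c Q y    y c $    match y
  6  $ c Q      c $      error: M[Q, c] is empty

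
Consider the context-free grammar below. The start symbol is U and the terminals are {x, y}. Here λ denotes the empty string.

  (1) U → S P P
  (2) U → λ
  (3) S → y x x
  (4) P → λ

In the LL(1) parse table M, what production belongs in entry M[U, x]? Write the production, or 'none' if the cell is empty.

FIRST(S) = {y}
FIRST(P) = {λ}
FIRST(U) = {λ, y}  (via S P P)
FOLLOW(U) includes $ since U is the start symbol.
FOLLOW(U): U appears on no right-hand side. Thus FOLLOW(U) = {$}.
For U → S P P: FIRST(S P P) = {y}, so it goes in M[U, t] for t ∈ {y}.
For U → λ: FIRST(λ) = {λ}, so it goes in M[U, t] for t ∈ {}; since λ ∈ FIRST, also for every t ∈ FOLLOW(U) = {$}.
None of these place a production in M[U, x].

none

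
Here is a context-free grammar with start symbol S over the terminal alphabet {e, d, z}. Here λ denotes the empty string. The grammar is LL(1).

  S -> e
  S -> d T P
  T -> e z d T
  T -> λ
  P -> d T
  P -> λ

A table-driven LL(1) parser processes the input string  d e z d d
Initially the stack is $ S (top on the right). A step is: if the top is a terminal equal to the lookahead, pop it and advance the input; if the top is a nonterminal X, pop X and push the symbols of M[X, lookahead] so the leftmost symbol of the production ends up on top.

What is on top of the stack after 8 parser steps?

     Stack        Input        Action
  1  $ S          d e z d d $  expand S -> d T P
  2  $ P T d      d e z d d $  match d
  3  $ P T        e z d d $    expand T -> e z d T
  4  $ P T d z e  e z d d $    match e
  5  $ P T d z    z d d $      match z
  6  $ P T d      d d $        match d
  7  $ P T        d $          expand T -> λ
  8  $ P          d $          expand P -> d T
Stack after step 8: $ T d (top = d).

d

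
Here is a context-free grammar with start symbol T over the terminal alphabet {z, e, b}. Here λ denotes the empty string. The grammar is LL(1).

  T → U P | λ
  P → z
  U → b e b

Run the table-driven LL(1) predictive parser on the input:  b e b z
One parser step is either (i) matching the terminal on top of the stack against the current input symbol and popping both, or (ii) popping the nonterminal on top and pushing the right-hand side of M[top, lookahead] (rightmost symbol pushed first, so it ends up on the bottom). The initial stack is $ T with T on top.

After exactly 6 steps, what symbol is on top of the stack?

     Stack      Input      Action
  1  $ T        b e b z $  expand T → U P
  2  $ P U      b e b z $  expand U → b e b
  3  $ P b e b  b e b z $  match b
  4  $ P b e    e b z $    match e
  5  $ P b      b z $      match b
  6  $ P        z $        expand P → z
Stack after step 6: $ z (top = z).

z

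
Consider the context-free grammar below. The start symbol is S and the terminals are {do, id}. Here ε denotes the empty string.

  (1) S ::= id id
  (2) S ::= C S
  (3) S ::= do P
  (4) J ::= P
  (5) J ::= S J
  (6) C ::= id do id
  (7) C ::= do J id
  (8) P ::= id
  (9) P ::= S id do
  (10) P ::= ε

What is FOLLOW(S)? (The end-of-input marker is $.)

FIRST(C) = {do, id}
FIRST(S) = {do, id}  (via C S)
FIRST(P) = {ε, do, id}  (via S id do)
FIRST(J) = {ε, do, id}  (via P, S J)
FOLLOW(S) includes $ since S is the start symbol.
FOLLOW(J): in J::=S J, the suffix after J is empty (adds nothing new); in C::=do J id, J is followed by id with FIRST {id}. Thus FOLLOW(J) = {id}.
FOLLOW(S): in S::=C S, the suffix after S is empty (adds nothing new); in J::=S J, S is followed by J with FIRST {ε, do, id}; in J::=S J, the suffix after S is nullable, so FOLLOW(S) ⊇ FOLLOW(J) = {id}; in P::=S id do, S is followed by id do with FIRST {id}. Thus FOLLOW(S) = {$, do, id}.
FOLLOW(C): in S::=C S, C is followed by S with FIRST {do, id}. Thus FOLLOW(C) = {do, id}.
FOLLOW(P): in S::=do P, the suffix after P is empty, so FOLLOW(P) ⊇ FOLLOW(S) = {$, do, id}; in J::=P, the suffix after P is empty, so FOLLOW(P) ⊇ FOLLOW(J) = {id}. Thus FOLLOW(P) = {$, do, id}.

{$, do, id}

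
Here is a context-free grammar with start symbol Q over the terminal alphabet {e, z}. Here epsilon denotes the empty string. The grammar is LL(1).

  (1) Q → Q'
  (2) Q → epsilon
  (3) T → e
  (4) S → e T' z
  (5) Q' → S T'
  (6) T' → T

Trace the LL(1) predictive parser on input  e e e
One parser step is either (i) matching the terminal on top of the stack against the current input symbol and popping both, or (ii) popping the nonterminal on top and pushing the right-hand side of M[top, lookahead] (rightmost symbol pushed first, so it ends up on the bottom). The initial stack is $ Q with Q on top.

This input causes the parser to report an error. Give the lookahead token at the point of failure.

step 1: stack=$ Q  input=e e e $  — expand Q → Q'
step 2: stack=$ Q'  input=e e e $  — expand Q' → S T'
step 3: stack=$ T' S  input=e e e $  — expand S → e T' z
step 4: stack=$ T' z T' e  input=e e e $  — match e
step 5: stack=$ T' z T'  input=e e $  — expand T' → T
step 6: stack=$ T' z T  input=e e $  — expand T → e
step 7: stack=$ T' z e  input=e e $  — match e
step 8: stack=$ T' z  input=e $  — error: top is terminal z but lookahead is e

e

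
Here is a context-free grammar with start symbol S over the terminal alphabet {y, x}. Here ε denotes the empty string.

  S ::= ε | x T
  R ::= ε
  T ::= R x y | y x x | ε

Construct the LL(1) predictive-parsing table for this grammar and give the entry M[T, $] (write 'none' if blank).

FIRST(S) = {ε, x}
FIRST(R) = {ε}
FIRST(T) = {ε, x, y}  (via R x y)
FOLLOW(S) includes $ since S is the start symbol.
FOLLOW(S): S appears on no right-hand side. Thus FOLLOW(S) = {$}.
FOLLOW(T): in S::=x T, the suffix after T is empty, so FOLLOW(T) ⊇ FOLLOW(S) = {$}. Thus FOLLOW(T) = {$}.
For T ::= R x y: FIRST(R x y) = {x}, so it goes in M[T, t] for t ∈ {x}.
For T ::= y x x: FIRST(y x x) = {y}, so it goes in M[T, t] for t ∈ {y}.
For T ::= ε: FIRST(ε) = {ε}, so it goes in M[T, t] for t ∈ {}; since ε ∈ FIRST, also for every t ∈ FOLLOW(T) = {$}.

T ::= ε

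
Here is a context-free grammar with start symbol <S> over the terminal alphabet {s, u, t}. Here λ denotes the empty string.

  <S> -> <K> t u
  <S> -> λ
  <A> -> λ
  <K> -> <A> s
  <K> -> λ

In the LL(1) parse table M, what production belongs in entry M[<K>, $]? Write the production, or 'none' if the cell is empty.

FIRST(<A>) = {λ}
FIRST(<K>) = {λ, s}  (via <A> s)
FIRST(<S>) = {λ, s, t}  (via <K> t u)
FOLLOW(<S>) includes $ since <S> is the start symbol.
FOLLOW(<K>): in <S>-><K> t u, <K> is followed by t u with FIRST {t}. Thus FOLLOW(<K>) = {t}.
For <K> -> <A> s: FIRST(<A> s) = {s}, so it goes in M[<K>, t] for t ∈ {s}.
For <K> -> λ: FIRST(λ) = {λ}, so it goes in M[<K>, t] for t ∈ {}; since λ ∈ FIRST, also for every t ∈ FOLLOW(<K>) = {t}.
None of these place a production in M[<K>, $].

none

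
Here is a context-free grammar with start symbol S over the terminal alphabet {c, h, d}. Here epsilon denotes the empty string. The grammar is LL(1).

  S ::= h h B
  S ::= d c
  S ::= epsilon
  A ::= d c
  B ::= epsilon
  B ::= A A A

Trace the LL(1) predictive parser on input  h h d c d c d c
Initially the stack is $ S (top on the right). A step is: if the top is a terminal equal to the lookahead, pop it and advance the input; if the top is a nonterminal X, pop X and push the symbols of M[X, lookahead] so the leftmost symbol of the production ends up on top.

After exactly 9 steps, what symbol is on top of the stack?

c

step 1: stack=$ S  input=h h d c d c d c $  — expand S ::= h h B
step 2: stack=$ B h h  input=h h d c d c d c $  — match h
step 3: stack=$ B h  input=h d c d c d c $  — match h
step 4: stack=$ B  input=d c d c d c $  — expand B ::= A A A
step 5: stack=$ A A A  input=d c d c d c $  — expand A ::= d c
step 6: stack=$ A A c d  input=d c d c d c $  — match d
step 7: stack=$ A A c  input=c d c d c $  — match c
step 8: stack=$ A A  input=d c d c $  — expand A ::= d c
step 9: stack=$ A c d  input=d c d c $  — match d
Stack after step 9: $ A c (top = c).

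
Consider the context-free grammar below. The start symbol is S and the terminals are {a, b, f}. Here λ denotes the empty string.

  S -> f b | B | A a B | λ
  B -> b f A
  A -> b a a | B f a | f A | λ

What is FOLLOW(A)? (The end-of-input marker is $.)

FIRST(B): from B->b f A we get {b}. So FIRST(B) = {b}.
FIRST(A): from A->b a a we get {b}; from A->B f a we get {b}; from A->f A we get {f}; from A->λ we get {λ}. So FIRST(A) = {λ, b, f}.
FIRST(S): from S->f b we get {f}; from S->B we get {b}; from S->A a B we get {a, b, f}; from S->λ we get {λ}. So FIRST(S) = {λ, a, b, f}.
FOLLOW(S) includes $ since S is the start symbol.
FOLLOW(S): S appears on no right-hand side. Thus FOLLOW(S) = {$}.
FOLLOW(B): in S->B, the suffix after B is empty, so FOLLOW(B) ⊇ FOLLOW(S) = {$}; in S->A a B, the suffix after B is empty, so FOLLOW(B) ⊇ FOLLOW(S) = {$}; in A->B f a, B is followed by f a with FIRST {f}. Thus FOLLOW(B) = {$, f}.
FOLLOW(A): in S->A a B, A is followed by a B with FIRST {a}; in B->b f A, the suffix after A is empty, so FOLLOW(A) ⊇ FOLLOW(B) = {$, f}; in A->f A, the suffix after A is empty (adds nothing new). Thus FOLLOW(A) = {$, a, f}.

{$, a, f}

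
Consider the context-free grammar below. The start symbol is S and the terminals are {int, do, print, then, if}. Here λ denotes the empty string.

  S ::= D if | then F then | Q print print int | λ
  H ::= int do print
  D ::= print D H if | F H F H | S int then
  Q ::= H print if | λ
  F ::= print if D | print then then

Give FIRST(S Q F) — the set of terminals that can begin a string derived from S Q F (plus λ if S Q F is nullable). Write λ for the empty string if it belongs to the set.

{int, print, then}

FIRST(H) = {int}
FIRST(F) = {print}
FIRST(Q) = {λ, int}  (via H print if)
FIRST(S) = {λ, int, print, then}  (via D if, Q print print int)
FIRST(D) = {int, print, then}  (via F H F H, S int then)
FIRST(S Q F): take FIRST of each symbol in turn, carrying on past any symbol whose FIRST contains λ; result {int, print, then}.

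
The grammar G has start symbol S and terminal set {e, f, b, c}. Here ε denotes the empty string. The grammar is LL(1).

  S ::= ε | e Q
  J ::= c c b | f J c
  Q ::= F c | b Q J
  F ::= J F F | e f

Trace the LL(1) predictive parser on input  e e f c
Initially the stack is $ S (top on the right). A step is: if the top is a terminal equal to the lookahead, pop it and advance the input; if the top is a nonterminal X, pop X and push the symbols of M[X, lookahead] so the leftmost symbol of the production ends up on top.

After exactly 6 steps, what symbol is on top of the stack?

c

step 1: stack=$ S  input=e e f c $  — expand S ::= e Q
step 2: stack=$ Q e  input=e e f c $  — match e
step 3: stack=$ Q  input=e f c $  — expand Q ::= F c
step 4: stack=$ c F  input=e f c $  — expand F ::= e f
step 5: stack=$ c f e  input=e f c $  — match e
step 6: stack=$ c f  input=f c $  — match f
Stack after step 6: $ c (top = c).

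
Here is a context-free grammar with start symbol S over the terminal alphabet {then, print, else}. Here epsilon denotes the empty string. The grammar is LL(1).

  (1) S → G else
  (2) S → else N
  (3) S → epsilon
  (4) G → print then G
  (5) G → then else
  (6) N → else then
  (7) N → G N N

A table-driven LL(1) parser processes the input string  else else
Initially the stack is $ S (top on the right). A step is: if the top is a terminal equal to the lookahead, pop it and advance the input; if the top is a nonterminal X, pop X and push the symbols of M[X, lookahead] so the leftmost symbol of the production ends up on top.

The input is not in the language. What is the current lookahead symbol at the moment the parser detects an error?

     Stack        Input        Action
  1  $ S          else else $  expand S → else N
  2  $ N else     else else $  match else
  3  $ N          else $       expand N → else then
  4  $ then else  else $       match else
  5  $ then       $            error: top is terminal then but lookahead is $

$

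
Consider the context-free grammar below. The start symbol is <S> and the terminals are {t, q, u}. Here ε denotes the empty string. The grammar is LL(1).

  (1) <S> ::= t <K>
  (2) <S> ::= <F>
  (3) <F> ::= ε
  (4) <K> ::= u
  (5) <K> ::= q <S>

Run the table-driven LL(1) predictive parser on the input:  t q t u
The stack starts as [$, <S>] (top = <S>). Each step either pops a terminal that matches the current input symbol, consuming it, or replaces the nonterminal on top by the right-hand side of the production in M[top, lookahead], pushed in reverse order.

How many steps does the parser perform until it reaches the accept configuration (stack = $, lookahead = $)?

     Stack    Input      Action
  1  $ <S>    t q t u $  expand <S> ::= t <K>
  2  $ <K> t  t q t u $  match t
  3  $ <K>    q t u $    expand <K> ::= q <S>
  4  $ <S> q  q t u $    match q
  5  $ <S>    t u $      expand <S> ::= t <K>
  6  $ <K> t  t u $      match t
  7  $ <K>    u $        expand <K> ::= u
  8  $ u      u $        match u
Accept reached after 8 steps.

8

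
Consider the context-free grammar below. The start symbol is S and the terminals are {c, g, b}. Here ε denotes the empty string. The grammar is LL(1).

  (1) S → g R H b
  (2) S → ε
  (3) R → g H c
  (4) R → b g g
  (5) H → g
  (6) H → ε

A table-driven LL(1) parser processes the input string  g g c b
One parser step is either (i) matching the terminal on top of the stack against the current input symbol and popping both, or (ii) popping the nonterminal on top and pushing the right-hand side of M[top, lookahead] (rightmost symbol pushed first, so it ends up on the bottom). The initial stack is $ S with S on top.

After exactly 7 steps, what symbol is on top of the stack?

step 1: stack=$ S  input=g g c b $  — expand S → g R H b
step 2: stack=$ b H R g  input=g g c b $  — match g
step 3: stack=$ b H R  input=g c b $  — expand R → g H c
step 4: stack=$ b H c H g  input=g c b $  — match g
step 5: stack=$ b H c H  input=c b $  — expand H → ε
step 6: stack=$ b H c  input=c b $  — match c
step 7: stack=$ b H  input=b $  — expand H → ε
Stack after step 7: $ b (top = b).

b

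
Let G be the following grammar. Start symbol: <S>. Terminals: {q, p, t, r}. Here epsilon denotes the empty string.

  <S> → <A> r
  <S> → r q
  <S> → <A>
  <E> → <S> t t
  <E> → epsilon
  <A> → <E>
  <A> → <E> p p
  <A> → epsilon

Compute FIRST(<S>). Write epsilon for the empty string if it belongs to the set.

FIRST(<S>) = {epsilon, p, r, t}  (via <A> r, <A>)
FIRST(<E>) = {epsilon, p, r, t}  (via <S> t t)
FIRST(<A>) = {epsilon, p, r, t}  (via <E>, <E> p p)

{epsilon, p, r, t}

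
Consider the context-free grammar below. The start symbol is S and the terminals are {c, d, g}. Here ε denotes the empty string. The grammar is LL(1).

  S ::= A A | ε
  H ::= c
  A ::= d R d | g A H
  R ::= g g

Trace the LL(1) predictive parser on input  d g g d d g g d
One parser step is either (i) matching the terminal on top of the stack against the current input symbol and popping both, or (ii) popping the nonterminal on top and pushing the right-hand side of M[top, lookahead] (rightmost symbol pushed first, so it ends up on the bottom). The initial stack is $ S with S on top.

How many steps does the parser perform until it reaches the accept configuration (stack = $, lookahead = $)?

      Stack      Input              Action
   1  $ S        d g g d d g g d $  expand S ::= A A
   2  $ A A      d g g d d g g d $  expand A ::= d R d
   3  $ A d R d  d g g d d g g d $  match d
   4  $ A d R    g g d d g g d $    expand R ::= g g
   5  $ A d g g  g g d d g g d $    match g
   6  $ A d g    g d d g g d $      match g
   7  $ A d      d d g g d $        match d
   8  $ A        d g g d $          expand A ::= d R d
   9  $ d R d    d g g d $          match d
  10  $ d R      g g d $            expand R ::= g g
  11  $ d g g    g g d $            match g
  12  $ d g      g d $              match g
  13  $ d        d $                match d
Accept reached after 13 steps.

13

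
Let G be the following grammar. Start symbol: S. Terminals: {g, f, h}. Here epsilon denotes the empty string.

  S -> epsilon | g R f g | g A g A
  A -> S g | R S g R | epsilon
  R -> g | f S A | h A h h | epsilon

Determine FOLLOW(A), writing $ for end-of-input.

FIRST(S): from S->epsilon we get {epsilon}; from S->g R f g we get {g}; from S->g A g A we get {g}. So FIRST(S) = {epsilon, g}.
FIRST(R): from R->g we get {g}; from R->f S A we get {f}; from R->h A h h we get {h}; from R->epsilon we get {epsilon}. So FIRST(R) = {epsilon, f, g, h}.
FIRST(A): from A->S g we get {g}; from A->R S g R we get {f, g, h}; from A->epsilon we get {epsilon}. So FIRST(A) = {epsilon, f, g, h}.
FOLLOW(S) includes $ since S is the start symbol.
FOLLOW(S): in A->S g, S is followed by g with FIRST {g}; in A->R S g R, S is followed by g R with FIRST {g}; in R->f S A, S is followed by A with FIRST {epsilon, f, g, h}; in R->f S A, the suffix after S is nullable, so FOLLOW(S) ⊇ FOLLOW(R) = {$, f, g, h}. Thus FOLLOW(S) = {$, f, g, h}.
FOLLOW(A): in S->g A g A (occurrence 1), A is followed by g A with FIRST {g}; in S->g A g A (occurrence 2), the suffix after A is empty, so FOLLOW(A) ⊇ FOLLOW(S) = {$, f, g, h}; in R->f S A, the suffix after A is empty, so FOLLOW(A) ⊇ FOLLOW(R) = {$, f, g, h}; in R->h A h h, A is followed by h h with FIRST {h}. Thus FOLLOW(A) = {$, f, g, h}.
FOLLOW(R): in S->g R f g, R is followed by f g with FIRST {f}; in A->R S g R (occurrence 1), R is followed by S g R with FIRST {g}; in A->R S g R (occurrence 2), the suffix after R is empty, so FOLLOW(R) ⊇ FOLLOW(A) = {$, f, g, h}. Thus FOLLOW(R) = {$, f, g, h}.

{$, f, g, h}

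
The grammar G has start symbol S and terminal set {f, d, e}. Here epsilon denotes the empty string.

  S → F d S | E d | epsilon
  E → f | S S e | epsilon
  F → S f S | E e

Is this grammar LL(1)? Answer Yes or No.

No

FIRST(S) = {epsilon, d, e, f}
FIRST(E) = {epsilon, d, e, f}
FIRST(F) = {d, e, f}
FOLLOW(S) = {$, d, e, f}
FOLLOW(E) = {d, e}
FOLLOW(F) = {d}
Cell M[E, d] receives both E → S S e and E → epsilon — the grammar is not LL(1).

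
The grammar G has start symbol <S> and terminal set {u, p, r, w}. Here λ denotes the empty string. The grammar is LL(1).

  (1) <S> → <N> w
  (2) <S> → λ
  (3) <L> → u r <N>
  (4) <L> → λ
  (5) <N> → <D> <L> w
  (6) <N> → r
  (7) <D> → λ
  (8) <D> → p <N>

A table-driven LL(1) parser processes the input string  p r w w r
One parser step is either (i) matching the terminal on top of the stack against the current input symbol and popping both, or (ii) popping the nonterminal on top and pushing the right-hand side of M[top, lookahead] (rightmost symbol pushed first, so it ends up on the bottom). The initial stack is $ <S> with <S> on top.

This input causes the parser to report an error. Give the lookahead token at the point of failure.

      Stack            Input        Action
   1  $ <S>            p r w w r $  expand <S> → <N> w
   2  $ w <N>          p r w w r $  expand <N> → <D> <L> w
   3  $ w w <L> <D>    p r w w r $  expand <D> → p <N>
   4  $ w w <L> <N> p  p r w w r $  match p
   5  $ w w <L> <N>    r w w r $    expand <N> → r
   6  $ w w <L> r      r w w r $    match r
   7  $ w w <L>        w w r $      expand <L> → λ
   8  $ w w            w w r $      match w
   9  $ w              w r $        match w
  10  $                r $          error: stack empty but input remains

r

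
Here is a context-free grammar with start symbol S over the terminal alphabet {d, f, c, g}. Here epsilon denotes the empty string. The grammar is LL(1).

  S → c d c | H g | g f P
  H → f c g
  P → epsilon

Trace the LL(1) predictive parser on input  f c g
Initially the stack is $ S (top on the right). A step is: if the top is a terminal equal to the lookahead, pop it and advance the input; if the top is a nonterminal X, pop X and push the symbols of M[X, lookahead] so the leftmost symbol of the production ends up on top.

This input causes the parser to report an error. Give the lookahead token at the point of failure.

step 1: stack=$ S  input=f c g $  — expand S → H g
step 2: stack=$ g H  input=f c g $  — expand H → f c g
step 3: stack=$ g g c f  input=f c g $  — match f
step 4: stack=$ g g c  input=c g $  — match c
step 5: stack=$ g g  input=g $  — match g
step 6: stack=$ g  input=$  — error: top is terminal g but lookahead is $

$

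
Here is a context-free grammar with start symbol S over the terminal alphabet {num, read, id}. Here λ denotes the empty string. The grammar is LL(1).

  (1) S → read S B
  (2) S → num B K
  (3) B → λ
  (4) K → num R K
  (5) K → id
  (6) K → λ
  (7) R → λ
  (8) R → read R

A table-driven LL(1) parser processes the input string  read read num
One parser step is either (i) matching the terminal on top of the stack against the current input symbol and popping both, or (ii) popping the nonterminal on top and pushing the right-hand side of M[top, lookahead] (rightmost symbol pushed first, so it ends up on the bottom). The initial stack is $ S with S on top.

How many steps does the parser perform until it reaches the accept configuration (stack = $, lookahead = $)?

10

step 1: stack=$ S  input=read read num $  — expand S → read S B
step 2: stack=$ B S read  input=read read num $  — match read
step 3: stack=$ B S  input=read num $  — expand S → read S B
step 4: stack=$ B B S read  input=read num $  — match read
step 5: stack=$ B B S  input=num $  — expand S → num B K
step 6: stack=$ B B K B num  input=num $  — match num
step 7: stack=$ B B K B  input=$  — expand B → λ
step 8: stack=$ B B K  input=$  — expand K → λ
step 9: stack=$ B B  input=$  — expand B → λ
step 10: stack=$ B  input=$  — expand B → λ
Accept reached after 10 steps.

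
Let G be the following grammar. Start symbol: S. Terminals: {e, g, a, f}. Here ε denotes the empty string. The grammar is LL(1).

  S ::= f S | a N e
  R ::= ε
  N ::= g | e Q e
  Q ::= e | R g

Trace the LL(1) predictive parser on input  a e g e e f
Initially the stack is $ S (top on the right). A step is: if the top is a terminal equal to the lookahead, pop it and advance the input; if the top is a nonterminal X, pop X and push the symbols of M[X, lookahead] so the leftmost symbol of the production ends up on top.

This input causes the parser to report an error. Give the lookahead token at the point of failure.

step 1: stack=$ S  input=a e g e e f $  — expand S ::= a N e
step 2: stack=$ e N a  input=a e g e e f $  — match a
step 3: stack=$ e N  input=e g e e f $  — expand N ::= e Q e
step 4: stack=$ e e Q e  input=e g e e f $  — match e
step 5: stack=$ e e Q  input=g e e f $  — expand Q ::= R g
step 6: stack=$ e e g R  input=g e e f $  — expand R ::= ε
step 7: stack=$ e e g  input=g e e f $  — match g
step 8: stack=$ e e  input=e e f $  — match e
step 9: stack=$ e  input=e f $  — match e
step 10: stack=$  input=f $  — error: stack empty but input remains

f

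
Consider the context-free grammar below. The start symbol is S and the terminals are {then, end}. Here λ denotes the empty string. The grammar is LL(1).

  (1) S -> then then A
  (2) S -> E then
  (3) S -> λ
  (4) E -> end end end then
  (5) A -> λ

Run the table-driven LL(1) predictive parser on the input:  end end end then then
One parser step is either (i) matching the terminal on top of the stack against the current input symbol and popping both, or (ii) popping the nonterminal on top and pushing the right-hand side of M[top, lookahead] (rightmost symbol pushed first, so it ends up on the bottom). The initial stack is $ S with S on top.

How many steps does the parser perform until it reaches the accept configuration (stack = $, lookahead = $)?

     Stack                    Input                    Action
  1  $ S                      end end end then then $  expand S -> E then
  2  $ then E                 end end end then then $  expand E -> end end end then
  3  $ then then end end end  end end end then then $  match end
  4  $ then then end end      end end then then $      match end
  5  $ then then end          end then then $          match end
  6  $ then then              then then $              match then
  7  $ then                   then $                   match then
Accept reached after 7 steps.

7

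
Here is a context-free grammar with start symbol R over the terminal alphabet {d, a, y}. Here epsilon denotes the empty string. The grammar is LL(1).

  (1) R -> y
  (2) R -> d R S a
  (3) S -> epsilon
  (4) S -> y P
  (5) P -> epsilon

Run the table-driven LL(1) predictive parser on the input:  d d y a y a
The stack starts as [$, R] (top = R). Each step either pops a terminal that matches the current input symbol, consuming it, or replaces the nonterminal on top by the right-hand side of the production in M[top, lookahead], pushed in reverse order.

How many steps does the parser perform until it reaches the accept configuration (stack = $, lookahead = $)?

12

step 1: stack=$ R  input=d d y a y a $  — expand R -> d R S a
step 2: stack=$ a S R d  input=d d y a y a $  — match d
step 3: stack=$ a S R  input=d y a y a $  — expand R -> d R S a
step 4: stack=$ a S a S R d  input=d y a y a $  — match d
step 5: stack=$ a S a S R  input=y a y a $  — expand R -> y
step 6: stack=$ a S a S y  input=y a y a $  — match y
step 7: stack=$ a S a S  input=a y a $  — expand S -> epsilon
step 8: stack=$ a S a  input=a y a $  — match a
step 9: stack=$ a S  input=y a $  — expand S -> y P
step 10: stack=$ a P y  input=y a $  — match y
step 11: stack=$ a P  input=a $  — expand P -> epsilon
step 12: stack=$ a  input=a $  — match a
Accept reached after 12 steps.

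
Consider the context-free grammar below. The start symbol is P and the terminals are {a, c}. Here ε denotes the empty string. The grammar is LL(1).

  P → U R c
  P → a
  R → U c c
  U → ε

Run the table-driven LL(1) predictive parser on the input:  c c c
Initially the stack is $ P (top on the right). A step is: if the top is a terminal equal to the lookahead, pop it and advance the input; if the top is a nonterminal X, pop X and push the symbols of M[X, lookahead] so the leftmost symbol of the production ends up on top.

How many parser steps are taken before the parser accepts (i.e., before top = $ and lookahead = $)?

step 1: stack=$ P  input=c c c $  — expand P → U R c
step 2: stack=$ c R U  input=c c c $  — expand U → ε
step 3: stack=$ c R  input=c c c $  — expand R → U c c
step 4: stack=$ c c c U  input=c c c $  — expand U → ε
step 5: stack=$ c c c  input=c c c $  — match c
step 6: stack=$ c c  input=c c $  — match c
step 7: stack=$ c  input=c $  — match c
Accept reached after 7 steps.

7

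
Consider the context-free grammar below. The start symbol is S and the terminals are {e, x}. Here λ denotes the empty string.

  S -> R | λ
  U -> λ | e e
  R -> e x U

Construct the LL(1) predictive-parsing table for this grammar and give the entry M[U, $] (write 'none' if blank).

U -> λ

FIRST(U): from U->λ we get {λ}; from U->e e we get {e}. So FIRST(U) = {λ, e}.
FIRST(R): from R->e x U we get {e}. So FIRST(R) = {e}.
FIRST(S): from S->R we get {e}; from S->λ we get {λ}. So FIRST(S) = {λ, e}.
FOLLOW(S) includes $ since S is the start symbol.
FOLLOW(R): in S->R, the suffix after R is empty, so FOLLOW(R) ⊇ FOLLOW(S) = {$}. Thus FOLLOW(R) = {$}.
FOLLOW(U): in R->e x U, the suffix after U is empty, so FOLLOW(U) ⊇ FOLLOW(R) = {$}. Thus FOLLOW(U) = {$}.
For U -> λ: FIRST(λ) = {λ}, so it goes in M[U, t] for t ∈ {}; since λ ∈ FIRST, also for every t ∈ FOLLOW(U) = {$}.
For U -> e e: FIRST(e e) = {e}, so it goes in M[U, t] for t ∈ {e}.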